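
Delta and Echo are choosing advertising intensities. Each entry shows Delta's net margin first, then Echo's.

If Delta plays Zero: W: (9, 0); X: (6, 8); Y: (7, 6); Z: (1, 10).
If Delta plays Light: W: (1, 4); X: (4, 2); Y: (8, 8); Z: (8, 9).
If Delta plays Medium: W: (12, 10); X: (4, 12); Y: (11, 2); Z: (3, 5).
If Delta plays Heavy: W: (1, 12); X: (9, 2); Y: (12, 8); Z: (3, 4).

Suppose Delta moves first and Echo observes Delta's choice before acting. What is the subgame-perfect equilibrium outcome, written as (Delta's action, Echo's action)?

Echo best-responds to each possible Delta move:
- Zero: Echo compares 0, 8, 6, 10 and picks Z; Delta would get 1.
- Light: Echo compares 4, 2, 8, 9 and picks Z; Delta would get 8.
- Medium: Echo compares 10, 12, 2, 5 and picks X; Delta would get 4.
- Heavy: Echo compares 12, 2, 8, 4 and picks W; Delta would get 1.
Among 1, 8, 4, 1, the best is 8 at Light. Subgame-perfect outcome: (Light, Z) with payoffs (8, 9).

(Light, Z)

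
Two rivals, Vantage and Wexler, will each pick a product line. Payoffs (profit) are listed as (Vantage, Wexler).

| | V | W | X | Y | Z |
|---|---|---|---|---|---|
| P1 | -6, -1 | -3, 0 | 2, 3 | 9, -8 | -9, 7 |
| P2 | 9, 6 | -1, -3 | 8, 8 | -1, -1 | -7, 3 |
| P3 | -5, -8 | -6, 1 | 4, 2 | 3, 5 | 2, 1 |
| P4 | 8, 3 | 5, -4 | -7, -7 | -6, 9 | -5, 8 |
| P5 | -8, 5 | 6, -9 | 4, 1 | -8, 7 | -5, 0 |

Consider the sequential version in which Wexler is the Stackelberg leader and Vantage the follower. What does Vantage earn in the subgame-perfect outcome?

Backward induction with Wexler moving first.
- V: BR = P2, leader payoff 6.
- W: BR = P5, leader payoff -9.
- X: BR = P2, leader payoff 8.
- Y: BR = P1, leader payoff -8.
- Z: BR = P3, leader payoff 1.
Maximizing over 6, -9, 8, -8, 1, Wexler chooses X. Subgame-perfect outcome: (P2, X) with payoffs (8, 8).

8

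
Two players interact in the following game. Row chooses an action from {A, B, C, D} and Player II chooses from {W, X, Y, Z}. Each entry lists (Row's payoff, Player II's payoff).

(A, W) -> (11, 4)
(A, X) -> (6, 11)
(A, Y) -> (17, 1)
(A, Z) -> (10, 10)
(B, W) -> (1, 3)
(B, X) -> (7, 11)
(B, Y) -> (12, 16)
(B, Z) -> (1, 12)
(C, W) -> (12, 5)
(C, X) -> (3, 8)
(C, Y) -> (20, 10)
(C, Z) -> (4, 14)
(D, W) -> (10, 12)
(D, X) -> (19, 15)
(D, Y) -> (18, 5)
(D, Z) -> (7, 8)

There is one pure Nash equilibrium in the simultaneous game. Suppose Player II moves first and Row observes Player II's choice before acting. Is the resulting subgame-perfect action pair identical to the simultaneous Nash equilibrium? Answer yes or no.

yes

Backward induction with Player II moving first.
- W: BR = C, leader payoff 5.
- X: BR = D, leader payoff 15.
- Y: BR = C, leader payoff 10.
- Z: BR = A, leader payoff 10.
Player II's induced payoffs are 5, 15, 10, 10, so Player II commits to X. Subgame-perfect outcome: (D, X) with payoffs (19, 15).
Now find the simultaneous Nash equilibrium.
Row's best replies: W→C; X→D; Y→C; Z→A.
Player II's best replies: A→X; B→Y; C→Z; D→X.
Only (D, X) has each player best-responding; Nash payoffs (19, 15).
Sequential outcome (D, X) coincides with the Nash profile (D, X).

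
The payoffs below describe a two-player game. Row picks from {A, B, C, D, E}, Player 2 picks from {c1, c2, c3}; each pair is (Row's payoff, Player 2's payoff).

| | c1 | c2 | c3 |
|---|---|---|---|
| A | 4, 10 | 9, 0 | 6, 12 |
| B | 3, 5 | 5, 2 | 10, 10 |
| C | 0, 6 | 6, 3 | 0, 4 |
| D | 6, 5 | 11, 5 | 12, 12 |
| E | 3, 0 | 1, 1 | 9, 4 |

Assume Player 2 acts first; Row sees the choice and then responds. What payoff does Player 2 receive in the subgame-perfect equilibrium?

12

Work backward from Row's decision.
- c1 → Row plays D (best of 4, 3, 0, 6, 3); Player 2 gets 5.
- c2 → Row plays D (best of 9, 5, 6, 11, 1); Player 2 gets 5.
- c3 → Row plays D (best of 6, 10, 0, 12, 9); Player 2 gets 12.
Maximizing over 5, 5, 12, Player 2 chooses c3. Subgame-perfect outcome: (D, c3) with payoffs (12, 12).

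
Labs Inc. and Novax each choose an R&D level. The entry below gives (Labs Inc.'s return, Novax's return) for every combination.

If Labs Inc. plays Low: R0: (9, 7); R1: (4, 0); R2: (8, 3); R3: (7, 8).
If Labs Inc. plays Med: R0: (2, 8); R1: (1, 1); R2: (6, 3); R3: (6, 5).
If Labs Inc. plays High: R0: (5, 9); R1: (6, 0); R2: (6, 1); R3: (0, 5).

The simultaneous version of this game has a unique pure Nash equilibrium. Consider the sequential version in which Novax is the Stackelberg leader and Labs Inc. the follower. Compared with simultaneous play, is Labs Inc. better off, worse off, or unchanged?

Backward induction with Novax moving first.
- R0: Labs Inc. compares 9, 2, 5 and picks Low; Novax would get 7.
- R1: Labs Inc. compares 4, 1, 6 and picks High; Novax would get 0.
- R2: Labs Inc. compares 8, 6, 6 and picks Low; Novax would get 3.
- R3: Labs Inc. compares 7, 6, 0 and picks Low; Novax would get 8.
Among 7, 0, 3, 8, the best is 8 at R3. Subgame-perfect outcome: (Low, R3) with payoffs (7, 8).
Under simultaneous play:
Labs Inc.'s best replies: R0→Low; R1→High; R2→Low; R3→Low.
Novax's best replies: Low→R3; Med→R0; High→R0.
Only (Low, R3) has each player best-responding; Nash payoffs (7, 8).
Labs Inc. earns 7 sequentially versus 7 at the Nash outcome: unchanged.

unchanged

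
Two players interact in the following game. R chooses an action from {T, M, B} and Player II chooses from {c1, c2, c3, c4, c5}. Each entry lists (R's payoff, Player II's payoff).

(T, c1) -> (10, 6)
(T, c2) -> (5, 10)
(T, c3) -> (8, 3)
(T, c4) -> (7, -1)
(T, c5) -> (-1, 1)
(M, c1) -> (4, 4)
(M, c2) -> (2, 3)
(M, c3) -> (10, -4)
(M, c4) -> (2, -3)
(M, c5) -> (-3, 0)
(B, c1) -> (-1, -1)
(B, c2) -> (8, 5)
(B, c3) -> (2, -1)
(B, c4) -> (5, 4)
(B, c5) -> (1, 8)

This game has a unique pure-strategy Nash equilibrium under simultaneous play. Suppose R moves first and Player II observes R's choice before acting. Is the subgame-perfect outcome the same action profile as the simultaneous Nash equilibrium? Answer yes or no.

no

Backward induction with R moving first.
- T: Player II compares 6, 10, 3, -1, 1 and picks c2; R would get 5.
- M: Player II compares 4, 3, -4, -3, 0 and picks c1; R would get 4.
- B: Player II compares -1, 5, -1, 4, 8 and picks c5; R would get 1.
Maximizing over 5, 4, 1, R chooses T. Subgame-perfect outcome: (T, c2) with payoffs (5, 10).
Now find the simultaneous Nash equilibrium.
R's best replies: c1→T; c2→B; c3→M; c4→T; c5→B.
Player II's best replies: T→c2; M→c1; B→c5.
Only (B, c5) has each player best-responding; Nash payoffs (1, 8).
Sequential outcome (T, c2) differs from the Nash profile (B, c5).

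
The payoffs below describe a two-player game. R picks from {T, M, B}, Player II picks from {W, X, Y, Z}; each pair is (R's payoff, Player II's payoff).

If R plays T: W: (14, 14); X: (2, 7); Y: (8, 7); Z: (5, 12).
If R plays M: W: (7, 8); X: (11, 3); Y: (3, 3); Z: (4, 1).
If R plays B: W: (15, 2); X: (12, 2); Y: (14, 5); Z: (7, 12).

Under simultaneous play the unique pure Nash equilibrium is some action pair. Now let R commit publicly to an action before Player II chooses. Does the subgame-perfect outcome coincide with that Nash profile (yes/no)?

no

Work backward from Player II's decision.
- T: Player II compares 14, 7, 7, 12 and picks W; R would get 14.
- M: Player II compares 8, 3, 3, 1 and picks W; R would get 7.
- B: Player II compares 2, 2, 5, 12 and picks Z; R would get 7.
Among 14, 7, 7, the best is 14 at T. Subgame-perfect outcome: (T, W) with payoffs (14, 14).
For the simultaneous game, intersect best replies.
R's best replies: W→B; X→B; Y→B; Z→B.
Player II's best replies: T→W; M→W; B→Z.
The unique mutual best reply is (B, Z), giving (7, 12).
Sequential outcome (T, W) differs from the Nash profile (B, Z).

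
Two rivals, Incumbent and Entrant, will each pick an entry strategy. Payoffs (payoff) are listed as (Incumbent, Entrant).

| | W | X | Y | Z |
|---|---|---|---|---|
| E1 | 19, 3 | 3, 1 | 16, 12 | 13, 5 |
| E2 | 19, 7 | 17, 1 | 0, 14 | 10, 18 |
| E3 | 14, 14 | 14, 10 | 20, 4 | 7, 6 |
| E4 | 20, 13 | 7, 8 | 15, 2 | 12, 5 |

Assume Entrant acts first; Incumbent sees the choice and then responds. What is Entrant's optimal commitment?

Work backward from Incumbent's decision.
- W: Incumbent compares 19, 19, 14, 20 and picks E4; Entrant would get 13.
- X: Incumbent compares 3, 17, 14, 7 and picks E2; Entrant would get 1.
- Y: Incumbent compares 16, 0, 20, 15 and picks E3; Entrant would get 4.
- Z: Incumbent compares 13, 10, 7, 12 and picks E1; Entrant would get 5.
Maximizing over 13, 1, 4, 5, Entrant chooses W. Subgame-perfect outcome: (E4, W) with payoffs (20, 13).

W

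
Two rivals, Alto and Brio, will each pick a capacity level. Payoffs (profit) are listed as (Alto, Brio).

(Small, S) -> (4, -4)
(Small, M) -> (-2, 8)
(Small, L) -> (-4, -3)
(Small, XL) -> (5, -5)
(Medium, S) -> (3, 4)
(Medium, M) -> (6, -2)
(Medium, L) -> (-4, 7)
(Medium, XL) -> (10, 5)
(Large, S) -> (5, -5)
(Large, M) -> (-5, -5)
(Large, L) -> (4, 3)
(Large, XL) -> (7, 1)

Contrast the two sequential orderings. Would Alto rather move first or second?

second

If Alto leads: Brio's best replies are Small→M, Medium→L, Large→L; Alto's induced payoffs -2, -4, 4; outcome (Large, L), payoffs (4, 3).
If Brio leads: Alto's best replies are S→Large, M→Medium, L→Large, XL→Medium; Brio's induced payoffs -5, -2, 3, 5; outcome (Medium, XL), payoffs (10, 5).
Alto gets 4 moving first and 10 moving second, so Alto prefers to move second.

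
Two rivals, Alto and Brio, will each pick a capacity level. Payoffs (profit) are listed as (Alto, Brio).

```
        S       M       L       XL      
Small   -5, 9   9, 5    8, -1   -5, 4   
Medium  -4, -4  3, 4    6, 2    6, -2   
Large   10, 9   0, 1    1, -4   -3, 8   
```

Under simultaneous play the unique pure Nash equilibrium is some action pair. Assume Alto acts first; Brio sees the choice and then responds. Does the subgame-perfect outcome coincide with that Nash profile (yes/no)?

yes

Brio best-responds to each possible Alto move:
- Small → Brio plays S (best of 9, 5, -1, 4); Alto gets -5.
- Medium → Brio plays M (best of -4, 4, 2, -2); Alto gets 3.
- Large → Brio plays S (best of 9, 1, -4, 8); Alto gets 10.
Alto's induced payoffs are -5, 3, 10, so Alto commits to Large. Subgame-perfect outcome: (Large, S) with payoffs (10, 9).
Under simultaneous play:
Alto's best replies: S→Large; M→Small; L→Small; XL→Medium.
Brio's best replies: Small→S; Medium→M; Large→S.
The unique mutual best reply is (Large, S), giving (10, 9).
Sequential outcome (Large, S) coincides with the Nash profile (Large, S).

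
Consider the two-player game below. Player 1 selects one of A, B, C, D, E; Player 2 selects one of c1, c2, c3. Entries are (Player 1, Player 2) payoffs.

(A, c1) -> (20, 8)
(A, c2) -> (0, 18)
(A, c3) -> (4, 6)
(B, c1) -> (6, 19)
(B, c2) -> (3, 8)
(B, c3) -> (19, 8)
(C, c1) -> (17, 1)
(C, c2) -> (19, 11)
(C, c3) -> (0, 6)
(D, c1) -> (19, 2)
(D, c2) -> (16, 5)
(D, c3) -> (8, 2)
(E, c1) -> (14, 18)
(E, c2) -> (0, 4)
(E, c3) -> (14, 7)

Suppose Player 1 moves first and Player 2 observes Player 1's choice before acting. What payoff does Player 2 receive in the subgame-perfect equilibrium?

Work backward from Player 2's decision.
- A: Player 2 compares 8, 18, 6 and picks c2; Player 1 would get 0.
- B: Player 2 compares 19, 8, 8 and picks c1; Player 1 would get 6.
- C: Player 2 compares 1, 11, 6 and picks c2; Player 1 would get 19.
- D: Player 2 compares 2, 5, 2 and picks c2; Player 1 would get 16.
- E: Player 2 compares 18, 4, 7 and picks c1; Player 1 would get 14.
Maximizing over 0, 6, 19, 16, 14, Player 1 chooses C. Subgame-perfect outcome: (C, c2) with payoffs (19, 11).

11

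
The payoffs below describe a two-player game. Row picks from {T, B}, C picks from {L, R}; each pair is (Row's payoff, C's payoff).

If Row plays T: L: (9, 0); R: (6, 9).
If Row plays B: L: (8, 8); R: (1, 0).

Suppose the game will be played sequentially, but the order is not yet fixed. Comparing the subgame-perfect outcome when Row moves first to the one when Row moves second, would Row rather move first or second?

first

If Row leads: C's best replies are T→R, B→L; Row's induced payoffs 6, 8; outcome (B, L), payoffs (8, 8).
If C leads: Row's best replies are L→T, R→T; C's induced payoffs 0, 9; outcome (T, R), payoffs (6, 9).
Row gets 8 moving first and 6 moving second, so Row prefers to move first.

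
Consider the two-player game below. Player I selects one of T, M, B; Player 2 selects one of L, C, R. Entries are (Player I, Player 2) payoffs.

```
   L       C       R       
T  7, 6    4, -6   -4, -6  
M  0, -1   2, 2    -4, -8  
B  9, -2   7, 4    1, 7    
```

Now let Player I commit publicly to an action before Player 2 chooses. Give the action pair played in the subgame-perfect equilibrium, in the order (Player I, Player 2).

(T, L)

Solve by backward induction (Player I leads).
- T: Player 2 compares 6, -6, -6 and picks L; Player I would get 7.
- M: Player 2 compares -1, 2, -8 and picks C; Player I would get 2.
- B: Player 2 compares -2, 4, 7 and picks R; Player I would get 1.
Among 7, 2, 1, the best is 7 at T. Subgame-perfect outcome: (T, L) with payoffs (7, 6).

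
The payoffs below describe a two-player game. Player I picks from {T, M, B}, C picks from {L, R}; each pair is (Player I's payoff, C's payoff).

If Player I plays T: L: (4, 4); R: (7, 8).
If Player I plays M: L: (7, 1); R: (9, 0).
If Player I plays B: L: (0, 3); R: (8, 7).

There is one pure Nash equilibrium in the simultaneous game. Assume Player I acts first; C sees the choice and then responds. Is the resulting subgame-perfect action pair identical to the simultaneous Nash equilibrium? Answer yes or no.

no

C best-responds to each possible Player I move:
- T → C plays R (best of 4, 8); Player I gets 7.
- M → C plays L (best of 1, 0); Player I gets 7.
- B → C plays R (best of 3, 7); Player I gets 8.
Player I's induced payoffs are 7, 7, 8, so Player I commits to B. Subgame-perfect outcome: (B, R) with payoffs (8, 7).
Now find the simultaneous Nash equilibrium.
Player I's best replies: L→M; R→M.
C's best replies: T→R; M→L; B→R.
Only (M, L) has each player best-responding; Nash payoffs (7, 1).
Sequential outcome (B, R) differs from the Nash profile (M, L).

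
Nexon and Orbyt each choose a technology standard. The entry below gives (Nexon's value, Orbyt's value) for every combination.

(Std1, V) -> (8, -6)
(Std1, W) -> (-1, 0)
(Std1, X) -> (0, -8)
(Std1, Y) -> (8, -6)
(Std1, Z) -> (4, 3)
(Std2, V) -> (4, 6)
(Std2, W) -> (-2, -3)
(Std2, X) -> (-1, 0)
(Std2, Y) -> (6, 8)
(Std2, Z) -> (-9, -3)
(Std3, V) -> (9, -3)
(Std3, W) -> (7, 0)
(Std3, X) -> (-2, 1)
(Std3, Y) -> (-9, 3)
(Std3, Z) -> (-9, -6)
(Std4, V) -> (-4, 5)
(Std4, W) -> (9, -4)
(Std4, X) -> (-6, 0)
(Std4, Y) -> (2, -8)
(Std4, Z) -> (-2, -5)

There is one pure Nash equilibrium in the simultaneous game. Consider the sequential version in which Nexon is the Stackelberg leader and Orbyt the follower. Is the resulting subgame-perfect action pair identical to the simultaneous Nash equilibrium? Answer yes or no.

Solve by backward induction (Nexon leads).
- Std1: BR = Z, leader payoff 4.
- Std2: BR = Y, leader payoff 6.
- Std3: BR = Y, leader payoff -9.
- Std4: BR = V, leader payoff -4.
Among 4, 6, -9, -4, the best is 6 at Std2. Subgame-perfect outcome: (Std2, Y) with payoffs (6, 8).
Under simultaneous play:
Nexon's best replies: V→Std3; W→Std4; X→Std1; Y→Std1; Z→Std1.
Orbyt's best replies: Std1→Z; Std2→Y; Std3→Y; Std4→V.
The unique mutual best reply is (Std1, Z), giving (4, 3).
Sequential outcome (Std2, Y) differs from the Nash profile (Std1, Z).

no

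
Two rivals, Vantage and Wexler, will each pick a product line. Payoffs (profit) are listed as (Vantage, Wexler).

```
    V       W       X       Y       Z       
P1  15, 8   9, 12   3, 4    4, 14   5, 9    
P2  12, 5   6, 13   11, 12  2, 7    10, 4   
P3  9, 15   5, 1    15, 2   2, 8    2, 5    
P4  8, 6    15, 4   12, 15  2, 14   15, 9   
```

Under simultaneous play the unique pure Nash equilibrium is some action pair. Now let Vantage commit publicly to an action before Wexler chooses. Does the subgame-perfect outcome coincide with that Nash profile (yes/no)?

Work backward from Wexler's decision.
- P1 → Wexler plays Y (best of 8, 12, 4, 14, 9); Vantage gets 4.
- P2 → Wexler plays W (best of 5, 13, 12, 7, 4); Vantage gets 6.
- P3 → Wexler plays V (best of 15, 1, 2, 8, 5); Vantage gets 9.
- P4 → Wexler plays X (best of 6, 4, 15, 14, 9); Vantage gets 12.
Vantage's induced payoffs are 4, 6, 9, 12, so Vantage commits to P4. Subgame-perfect outcome: (P4, X) with payoffs (12, 15).
Now find the simultaneous Nash equilibrium.
Vantage's best replies: V→P1; W→P4; X→P3; Y→P1; Z→P4.
Wexler's best replies: P1→Y; P2→W; P3→V; P4→X.
The unique mutual best reply is (P1, Y), giving (4, 14).
Sequential outcome (P4, X) differs from the Nash profile (P1, Y).

no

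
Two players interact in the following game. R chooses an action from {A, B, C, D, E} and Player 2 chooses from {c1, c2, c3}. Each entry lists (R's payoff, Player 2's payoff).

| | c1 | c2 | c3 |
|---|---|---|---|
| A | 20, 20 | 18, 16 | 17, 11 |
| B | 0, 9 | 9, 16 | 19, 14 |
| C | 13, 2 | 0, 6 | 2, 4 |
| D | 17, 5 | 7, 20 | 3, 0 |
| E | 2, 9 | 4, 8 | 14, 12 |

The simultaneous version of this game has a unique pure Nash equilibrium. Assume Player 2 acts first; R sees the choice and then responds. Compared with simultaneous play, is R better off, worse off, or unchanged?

Solve by backward induction (Player 2 leads).
- c1: R compares 20, 0, 13, 17, 2 and picks A; Player 2 would get 20.
- c2: R compares 18, 9, 0, 7, 4 and picks A; Player 2 would get 16.
- c3: R compares 17, 19, 2, 3, 14 and picks B; Player 2 would get 14.
Among 20, 16, 14, the best is 20 at c1. Subgame-perfect outcome: (A, c1) with payoffs (20, 20).
Under simultaneous play:
R's best replies: c1→A; c2→A; c3→B.
Player 2's best replies: A→c1; B→c2; C→c2; D→c2; E→c3.
Only (A, c1) has each player best-responding; Nash payoffs (20, 20).
R earns 20 sequentially versus 20 at the Nash outcome: unchanged.

unchanged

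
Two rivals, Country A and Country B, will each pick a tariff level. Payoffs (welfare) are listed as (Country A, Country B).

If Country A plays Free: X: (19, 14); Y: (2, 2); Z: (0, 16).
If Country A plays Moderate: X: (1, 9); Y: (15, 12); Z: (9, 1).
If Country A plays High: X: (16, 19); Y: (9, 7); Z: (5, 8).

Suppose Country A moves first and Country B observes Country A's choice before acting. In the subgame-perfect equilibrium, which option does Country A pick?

High

Solve by backward induction (Country A leads).
- Free → Country B plays Z (best of 14, 2, 16); Country A gets 0.
- Moderate → Country B plays Y (best of 9, 12, 1); Country A gets 15.
- High → Country B plays X (best of 19, 7, 8); Country A gets 16.
Maximizing over 0, 15, 16, Country A chooses High. Subgame-perfect outcome: (High, X) with payoffs (16, 19).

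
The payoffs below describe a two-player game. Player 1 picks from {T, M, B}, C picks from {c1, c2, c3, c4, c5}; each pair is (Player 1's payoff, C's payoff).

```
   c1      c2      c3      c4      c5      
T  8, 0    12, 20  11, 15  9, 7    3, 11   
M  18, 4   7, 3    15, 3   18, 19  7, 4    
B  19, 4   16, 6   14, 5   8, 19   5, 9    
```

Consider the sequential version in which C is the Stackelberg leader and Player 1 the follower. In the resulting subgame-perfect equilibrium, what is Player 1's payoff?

Backward induction with C moving first.
- c1 → Player 1 plays B (best of 8, 18, 19); C gets 4.
- c2 → Player 1 plays B (best of 12, 7, 16); C gets 6.
- c3 → Player 1 plays M (best of 11, 15, 14); C gets 3.
- c4 → Player 1 plays M (best of 9, 18, 8); C gets 19.
- c5 → Player 1 plays M (best of 3, 7, 5); C gets 4.
Maximizing over 4, 6, 3, 19, 4, C chooses c4. Subgame-perfect outcome: (M, c4) with payoffs (18, 19).

18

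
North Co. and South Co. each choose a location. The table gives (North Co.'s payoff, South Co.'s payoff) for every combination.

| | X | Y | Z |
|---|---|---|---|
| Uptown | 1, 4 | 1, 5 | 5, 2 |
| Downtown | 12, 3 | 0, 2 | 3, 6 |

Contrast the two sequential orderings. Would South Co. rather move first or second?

If North Co. leads: South Co.'s best replies are Uptown→Y, Downtown→Z; North Co.'s induced payoffs 1, 3; outcome (Downtown, Z), payoffs (3, 6).
If South Co. leads: North Co.'s best replies are X→Downtown, Y→Uptown, Z→Uptown; South Co.'s induced payoffs 3, 5, 2; outcome (Uptown, Y), payoffs (1, 5).
South Co. gets 5 moving first and 6 moving second, so South Co. prefers to move second.

second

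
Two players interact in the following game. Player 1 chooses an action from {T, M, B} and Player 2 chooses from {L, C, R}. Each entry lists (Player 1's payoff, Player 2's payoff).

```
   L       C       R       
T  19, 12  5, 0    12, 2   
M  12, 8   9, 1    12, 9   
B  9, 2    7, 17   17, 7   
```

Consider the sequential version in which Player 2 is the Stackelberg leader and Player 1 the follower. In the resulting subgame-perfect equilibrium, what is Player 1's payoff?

19

Player 1 best-responds to each possible Player 2 move:
- L: Player 1 compares 19, 12, 9 and picks T; Player 2 would get 12.
- C: Player 1 compares 5, 9, 7 and picks M; Player 2 would get 1.
- R: Player 1 compares 12, 12, 17 and picks B; Player 2 would get 7.
Maximizing over 12, 1, 7, Player 2 chooses L. Subgame-perfect outcome: (T, L) with payoffs (19, 12).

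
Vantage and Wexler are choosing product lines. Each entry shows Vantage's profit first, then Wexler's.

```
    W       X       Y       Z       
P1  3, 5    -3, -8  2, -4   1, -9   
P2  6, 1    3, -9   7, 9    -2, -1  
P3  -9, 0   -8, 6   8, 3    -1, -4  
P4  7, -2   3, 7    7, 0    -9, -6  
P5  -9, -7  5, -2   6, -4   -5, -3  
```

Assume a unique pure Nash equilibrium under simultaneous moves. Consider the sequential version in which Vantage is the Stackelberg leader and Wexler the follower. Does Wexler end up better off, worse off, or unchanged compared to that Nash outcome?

Wexler best-responds to each possible Vantage move:
- P1: BR = W, leader payoff 3.
- P2: BR = Y, leader payoff 7.
- P3: BR = X, leader payoff -8.
- P4: BR = X, leader payoff 3.
- P5: BR = X, leader payoff 5.
Vantage's induced payoffs are 3, 7, -8, 3, 5, so Vantage commits to P2. Subgame-perfect outcome: (P2, Y) with payoffs (7, 9).
Under simultaneous play:
Vantage's best replies: W→P4; X→P5; Y→P3; Z→P1.
Wexler's best replies: P1→W; P2→Y; P3→X; P4→X; P5→X.
Only (P5, X) has each player best-responding; Nash payoffs (5, -2).
Wexler earns 9 sequentially versus -2 at the Nash outcome: better off.

better off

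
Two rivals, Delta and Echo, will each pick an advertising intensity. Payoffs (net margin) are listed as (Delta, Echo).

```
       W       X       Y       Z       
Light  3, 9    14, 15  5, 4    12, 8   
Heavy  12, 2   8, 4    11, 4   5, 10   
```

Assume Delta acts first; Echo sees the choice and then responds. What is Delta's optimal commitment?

Light

Echo best-responds to each possible Delta move:
- Light: BR = X, leader payoff 14.
- Heavy: BR = Z, leader payoff 5.
Maximizing over 14, 5, Delta chooses Light. Subgame-perfect outcome: (Light, X) with payoffs (14, 15).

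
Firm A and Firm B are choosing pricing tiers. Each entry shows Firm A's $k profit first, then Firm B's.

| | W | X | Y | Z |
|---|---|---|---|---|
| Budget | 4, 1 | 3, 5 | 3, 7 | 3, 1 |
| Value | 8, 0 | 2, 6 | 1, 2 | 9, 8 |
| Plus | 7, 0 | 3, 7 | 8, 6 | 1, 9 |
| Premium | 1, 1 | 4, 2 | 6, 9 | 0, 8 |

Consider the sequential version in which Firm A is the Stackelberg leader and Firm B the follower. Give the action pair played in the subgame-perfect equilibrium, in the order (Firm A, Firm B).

(Value, Z)

Solve by backward induction (Firm A leads).
- Budget: BR = Y, leader payoff 3.
- Value: BR = Z, leader payoff 9.
- Plus: BR = Z, leader payoff 1.
- Premium: BR = Y, leader payoff 6.
Maximizing over 3, 9, 1, 6, Firm A chooses Value. Subgame-perfect outcome: (Value, Z) with payoffs (9, 8).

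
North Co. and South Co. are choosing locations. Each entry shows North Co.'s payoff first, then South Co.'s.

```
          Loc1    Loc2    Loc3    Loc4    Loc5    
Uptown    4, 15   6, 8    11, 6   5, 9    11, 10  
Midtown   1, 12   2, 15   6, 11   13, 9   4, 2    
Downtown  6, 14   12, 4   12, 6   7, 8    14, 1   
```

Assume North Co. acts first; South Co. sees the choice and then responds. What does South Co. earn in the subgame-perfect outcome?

Solve by backward induction (North Co. leads).
- Uptown: BR = Loc1, leader payoff 4.
- Midtown: BR = Loc2, leader payoff 2.
- Downtown: BR = Loc1, leader payoff 6.
North Co.'s induced payoffs are 4, 2, 6, so North Co. commits to Downtown. Subgame-perfect outcome: (Downtown, Loc1) with payoffs (6, 14).

14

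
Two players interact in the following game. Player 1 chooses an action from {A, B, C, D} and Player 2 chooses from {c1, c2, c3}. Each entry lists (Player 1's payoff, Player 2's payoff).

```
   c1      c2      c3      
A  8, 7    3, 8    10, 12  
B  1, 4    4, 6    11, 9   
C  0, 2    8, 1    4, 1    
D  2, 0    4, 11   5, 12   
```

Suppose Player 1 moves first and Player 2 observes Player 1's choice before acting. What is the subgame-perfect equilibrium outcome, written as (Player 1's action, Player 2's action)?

(B, c3)

Solve by backward induction (Player 1 leads).
- A → Player 2 plays c3 (best of 7, 8, 12); Player 1 gets 10.
- B → Player 2 plays c3 (best of 4, 6, 9); Player 1 gets 11.
- C → Player 2 plays c1 (best of 2, 1, 1); Player 1 gets 0.
- D → Player 2 plays c3 (best of 0, 11, 12); Player 1 gets 5.
Maximizing over 10, 11, 0, 5, Player 1 chooses B. Subgame-perfect outcome: (B, c3) with payoffs (11, 9).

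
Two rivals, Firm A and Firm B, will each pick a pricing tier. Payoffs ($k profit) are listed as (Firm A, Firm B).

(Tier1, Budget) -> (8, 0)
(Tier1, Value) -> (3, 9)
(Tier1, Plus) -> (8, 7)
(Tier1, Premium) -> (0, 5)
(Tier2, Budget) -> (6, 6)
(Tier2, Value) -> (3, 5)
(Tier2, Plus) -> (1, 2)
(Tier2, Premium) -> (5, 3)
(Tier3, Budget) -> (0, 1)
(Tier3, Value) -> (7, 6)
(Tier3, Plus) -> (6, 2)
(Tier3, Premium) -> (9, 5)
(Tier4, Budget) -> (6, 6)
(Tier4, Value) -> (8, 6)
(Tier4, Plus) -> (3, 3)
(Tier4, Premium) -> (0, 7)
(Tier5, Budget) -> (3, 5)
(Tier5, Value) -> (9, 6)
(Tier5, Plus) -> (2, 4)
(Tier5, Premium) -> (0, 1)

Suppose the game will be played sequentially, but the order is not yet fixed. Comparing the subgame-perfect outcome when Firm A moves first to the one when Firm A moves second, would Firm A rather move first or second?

If Firm A leads: Firm B's best replies are Tier1→Value, Tier2→Budget, Tier3→Value, Tier4→Premium, Tier5→Value; Firm A's induced payoffs 3, 6, 7, 0, 9; outcome (Tier5, Value), payoffs (9, 6).
If Firm B leads: Firm A's best replies are Budget→Tier1, Value→Tier5, Plus→Tier1, Premium→Tier3; Firm B's induced payoffs 0, 6, 7, 5; outcome (Tier1, Plus), payoffs (8, 7).
Firm A gets 9 moving first and 8 moving second, so Firm A prefers to move first.

first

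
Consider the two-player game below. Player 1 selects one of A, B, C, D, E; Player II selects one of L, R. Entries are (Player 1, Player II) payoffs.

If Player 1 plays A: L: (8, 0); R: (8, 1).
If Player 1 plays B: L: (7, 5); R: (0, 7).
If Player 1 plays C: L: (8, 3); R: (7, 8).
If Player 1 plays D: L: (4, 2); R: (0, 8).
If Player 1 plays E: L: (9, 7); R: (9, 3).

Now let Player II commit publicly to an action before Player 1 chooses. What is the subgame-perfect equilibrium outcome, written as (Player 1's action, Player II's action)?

(E, L)

Work backward from Player 1's decision.
- L: Player 1 compares 8, 7, 8, 4, 9 and picks E; Player II would get 7.
- R: Player 1 compares 8, 0, 7, 0, 9 and picks E; Player II would get 3.
Player II's induced payoffs are 7, 3, so Player II commits to L. Subgame-perfect outcome: (E, L) with payoffs (9, 7).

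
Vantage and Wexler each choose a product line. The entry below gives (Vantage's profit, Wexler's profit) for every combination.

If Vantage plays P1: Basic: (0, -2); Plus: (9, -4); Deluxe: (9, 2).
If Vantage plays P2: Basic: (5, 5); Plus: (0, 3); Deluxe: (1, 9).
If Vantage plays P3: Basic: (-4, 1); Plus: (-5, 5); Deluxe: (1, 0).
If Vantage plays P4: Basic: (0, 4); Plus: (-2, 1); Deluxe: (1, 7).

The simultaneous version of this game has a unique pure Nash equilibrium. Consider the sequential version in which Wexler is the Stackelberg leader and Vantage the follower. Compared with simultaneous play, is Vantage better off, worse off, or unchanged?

Backward induction with Wexler moving first.
- Basic → Vantage plays P2 (best of 0, 5, -4, 0); Wexler gets 5.
- Plus → Vantage plays P1 (best of 9, 0, -5, -2); Wexler gets -4.
- Deluxe → Vantage plays P1 (best of 9, 1, 1, 1); Wexler gets 2.
Wexler's induced payoffs are 5, -4, 2, so Wexler commits to Basic. Subgame-perfect outcome: (P2, Basic) with payoffs (5, 5).
Under simultaneous play:
Vantage's best replies: Basic→P2; Plus→P1; Deluxe→P1.
Wexler's best replies: P1→Deluxe; P2→Deluxe; P3→Plus; P4→Deluxe.
The unique mutual best reply is (P1, Deluxe), giving (9, 2).
Vantage earns 5 sequentially versus 9 at the Nash outcome: worse off.

worse off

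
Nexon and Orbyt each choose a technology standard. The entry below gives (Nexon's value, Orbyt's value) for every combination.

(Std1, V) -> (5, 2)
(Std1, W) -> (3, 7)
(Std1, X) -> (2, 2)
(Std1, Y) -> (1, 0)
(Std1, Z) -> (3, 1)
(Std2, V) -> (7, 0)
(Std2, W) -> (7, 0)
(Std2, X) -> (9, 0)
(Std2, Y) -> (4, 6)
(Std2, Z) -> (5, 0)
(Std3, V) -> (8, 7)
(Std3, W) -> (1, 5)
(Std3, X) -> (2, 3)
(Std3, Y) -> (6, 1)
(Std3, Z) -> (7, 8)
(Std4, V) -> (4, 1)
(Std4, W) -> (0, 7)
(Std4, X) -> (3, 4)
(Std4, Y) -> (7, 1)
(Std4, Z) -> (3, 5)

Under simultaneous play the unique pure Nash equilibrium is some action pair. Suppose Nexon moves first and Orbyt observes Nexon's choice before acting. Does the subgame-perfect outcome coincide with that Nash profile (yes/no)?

Orbyt best-responds to each possible Nexon move:
- Std1: BR = W, leader payoff 3.
- Std2: BR = Y, leader payoff 4.
- Std3: BR = Z, leader payoff 7.
- Std4: BR = W, leader payoff 0.
Maximizing over 3, 4, 7, 0, Nexon chooses Std3. Subgame-perfect outcome: (Std3, Z) with payoffs (7, 8).
Under simultaneous play:
Nexon's best replies: V→Std3; W→Std2; X→Std2; Y→Std4; Z→Std3.
Orbyt's best replies: Std1→W; Std2→Y; Std3→Z; Std4→W.
Only (Std3, Z) has each player best-responding; Nash payoffs (7, 8).
Sequential outcome (Std3, Z) coincides with the Nash profile (Std3, Z).

yes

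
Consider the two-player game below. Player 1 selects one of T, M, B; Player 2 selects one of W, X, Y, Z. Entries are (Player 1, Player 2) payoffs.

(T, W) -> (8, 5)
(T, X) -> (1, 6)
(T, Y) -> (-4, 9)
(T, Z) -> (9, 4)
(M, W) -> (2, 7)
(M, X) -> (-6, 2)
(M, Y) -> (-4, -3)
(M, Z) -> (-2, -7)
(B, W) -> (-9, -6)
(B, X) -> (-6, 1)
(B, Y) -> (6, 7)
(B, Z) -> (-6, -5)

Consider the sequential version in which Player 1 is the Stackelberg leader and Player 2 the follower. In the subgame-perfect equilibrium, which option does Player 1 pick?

Player 2 best-responds to each possible Player 1 move:
- T: BR = Y, leader payoff -4.
- M: BR = W, leader payoff 2.
- B: BR = Y, leader payoff 6.
Player 1's induced payoffs are -4, 2, 6, so Player 1 commits to B. Subgame-perfect outcome: (B, Y) with payoffs (6, 7).

B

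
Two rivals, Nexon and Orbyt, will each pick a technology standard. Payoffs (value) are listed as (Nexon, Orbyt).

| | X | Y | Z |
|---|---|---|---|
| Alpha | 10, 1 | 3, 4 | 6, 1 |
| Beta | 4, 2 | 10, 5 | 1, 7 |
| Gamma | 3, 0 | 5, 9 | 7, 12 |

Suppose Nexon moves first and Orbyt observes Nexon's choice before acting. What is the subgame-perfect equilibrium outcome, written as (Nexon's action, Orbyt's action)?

(Gamma, Z)

Work backward from Orbyt's decision.
- Alpha: BR = Y, leader payoff 3.
- Beta: BR = Z, leader payoff 1.
- Gamma: BR = Z, leader payoff 7.
Nexon's induced payoffs are 3, 1, 7, so Nexon commits to Gamma. Subgame-perfect outcome: (Gamma, Z) with payoffs (7, 12).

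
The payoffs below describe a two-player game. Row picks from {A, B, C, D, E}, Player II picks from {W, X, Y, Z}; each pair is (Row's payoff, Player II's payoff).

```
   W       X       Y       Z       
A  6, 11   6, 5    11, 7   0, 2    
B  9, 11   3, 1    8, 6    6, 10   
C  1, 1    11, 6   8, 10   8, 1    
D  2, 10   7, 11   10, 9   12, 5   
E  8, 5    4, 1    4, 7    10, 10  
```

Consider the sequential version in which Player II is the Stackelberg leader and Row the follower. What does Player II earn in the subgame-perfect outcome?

Row best-responds to each possible Player II move:
- W: BR = B, leader payoff 11.
- X: BR = C, leader payoff 6.
- Y: BR = A, leader payoff 7.
- Z: BR = D, leader payoff 5.
Among 11, 6, 7, 5, the best is 11 at W. Subgame-perfect outcome: (B, W) with payoffs (9, 11).

11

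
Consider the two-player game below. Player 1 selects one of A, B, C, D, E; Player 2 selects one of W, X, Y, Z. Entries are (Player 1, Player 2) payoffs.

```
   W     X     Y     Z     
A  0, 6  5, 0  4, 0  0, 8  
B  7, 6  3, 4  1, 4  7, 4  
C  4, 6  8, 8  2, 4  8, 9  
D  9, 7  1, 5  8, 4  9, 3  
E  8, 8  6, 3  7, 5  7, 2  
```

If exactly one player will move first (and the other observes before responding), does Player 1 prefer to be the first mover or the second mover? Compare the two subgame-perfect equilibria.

first

If Player 1 leads: Player 2's best replies are A→Z, B→W, C→Z, D→W, E→W; Player 1's induced payoffs 0, 7, 8, 9, 8; outcome (D, W), payoffs (9, 7).
If Player 2 leads: Player 1's best replies are W→D, X→C, Y→D, Z→D; Player 2's induced payoffs 7, 8, 4, 3; outcome (C, X), payoffs (8, 8).
Player 1 gets 9 moving first and 8 moving second, so Player 1 prefers to move first.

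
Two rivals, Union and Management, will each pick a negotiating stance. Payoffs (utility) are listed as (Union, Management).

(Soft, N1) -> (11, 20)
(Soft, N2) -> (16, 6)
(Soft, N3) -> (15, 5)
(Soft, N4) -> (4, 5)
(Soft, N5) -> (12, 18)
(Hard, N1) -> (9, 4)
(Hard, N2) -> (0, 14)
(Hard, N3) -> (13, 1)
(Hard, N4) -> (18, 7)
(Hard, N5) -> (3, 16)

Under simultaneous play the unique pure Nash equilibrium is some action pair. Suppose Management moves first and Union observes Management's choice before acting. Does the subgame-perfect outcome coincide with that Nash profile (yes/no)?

Backward induction with Management moving first.
- N1 → Union plays Soft (best of 11, 9); Management gets 20.
- N2 → Union plays Soft (best of 16, 0); Management gets 6.
- N3 → Union plays Soft (best of 15, 13); Management gets 5.
- N4 → Union plays Hard (best of 4, 18); Management gets 7.
- N5 → Union plays Soft (best of 12, 3); Management gets 18.
Among 20, 6, 5, 7, 18, the best is 20 at N1. Subgame-perfect outcome: (Soft, N1) with payoffs (11, 20).
Under simultaneous play:
Union's best replies: N1→Soft; N2→Soft; N3→Soft; N4→Hard; N5→Soft.
Management's best replies: Soft→N1; Hard→N5.
The unique mutual best reply is (Soft, N1), giving (11, 20).
Sequential outcome (Soft, N1) coincides with the Nash profile (Soft, N1).

yes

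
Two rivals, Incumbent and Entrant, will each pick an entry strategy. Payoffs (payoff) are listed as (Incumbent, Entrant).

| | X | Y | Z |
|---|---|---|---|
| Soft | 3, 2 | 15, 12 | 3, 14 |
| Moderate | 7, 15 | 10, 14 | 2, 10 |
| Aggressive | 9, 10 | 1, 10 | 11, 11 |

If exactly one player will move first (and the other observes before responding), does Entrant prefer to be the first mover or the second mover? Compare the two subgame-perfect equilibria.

If Incumbent leads: Entrant's best replies are Soft→Z, Moderate→X, Aggressive→Z; Incumbent's induced payoffs 3, 7, 11; outcome (Aggressive, Z), payoffs (11, 11).
If Entrant leads: Incumbent's best replies are X→Aggressive, Y→Soft, Z→Aggressive; Entrant's induced payoffs 10, 12, 11; outcome (Soft, Y), payoffs (15, 12).
Entrant gets 12 moving first and 11 moving second, so Entrant prefers to move first.

first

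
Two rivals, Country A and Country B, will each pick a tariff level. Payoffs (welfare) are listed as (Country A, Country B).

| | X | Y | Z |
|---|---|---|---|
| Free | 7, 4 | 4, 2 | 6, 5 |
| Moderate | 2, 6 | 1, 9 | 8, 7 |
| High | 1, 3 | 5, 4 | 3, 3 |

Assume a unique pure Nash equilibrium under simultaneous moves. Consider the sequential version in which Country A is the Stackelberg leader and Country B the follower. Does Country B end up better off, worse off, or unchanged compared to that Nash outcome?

Backward induction with Country A moving first.
- Free: Country B compares 4, 2, 5 and picks Z; Country A would get 6.
- Moderate: Country B compares 6, 9, 7 and picks Y; Country A would get 1.
- High: Country B compares 3, 4, 3 and picks Y; Country A would get 5.
Maximizing over 6, 1, 5, Country A chooses Free. Subgame-perfect outcome: (Free, Z) with payoffs (6, 5).
Under simultaneous play:
Country A's best replies: X→Free; Y→High; Z→Moderate.
Country B's best replies: Free→Z; Moderate→Y; High→Y.
The unique mutual best reply is (High, Y), giving (5, 4).
Country B earns 5 sequentially versus 4 at the Nash outcome: better off.

better off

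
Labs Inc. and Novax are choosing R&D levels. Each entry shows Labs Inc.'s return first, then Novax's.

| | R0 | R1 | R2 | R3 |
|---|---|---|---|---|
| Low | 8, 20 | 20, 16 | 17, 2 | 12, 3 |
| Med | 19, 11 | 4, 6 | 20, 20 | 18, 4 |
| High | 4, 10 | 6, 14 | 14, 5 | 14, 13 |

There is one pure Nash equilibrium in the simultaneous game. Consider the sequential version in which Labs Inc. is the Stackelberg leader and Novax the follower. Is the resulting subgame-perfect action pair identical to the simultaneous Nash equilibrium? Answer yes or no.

Novax best-responds to each possible Labs Inc. move:
- Low: BR = R0, leader payoff 8.
- Med: BR = R2, leader payoff 20.
- High: BR = R1, leader payoff 6.
Labs Inc.'s induced payoffs are 8, 20, 6, so Labs Inc. commits to Med. Subgame-perfect outcome: (Med, R2) with payoffs (20, 20).
Now find the simultaneous Nash equilibrium.
Labs Inc.'s best replies: R0→Med; R1→Low; R2→Med; R3→Med.
Novax's best replies: Low→R0; Med→R2; High→R1.
The unique mutual best reply is (Med, R2), giving (20, 20).
Sequential outcome (Med, R2) coincides with the Nash profile (Med, R2).

yes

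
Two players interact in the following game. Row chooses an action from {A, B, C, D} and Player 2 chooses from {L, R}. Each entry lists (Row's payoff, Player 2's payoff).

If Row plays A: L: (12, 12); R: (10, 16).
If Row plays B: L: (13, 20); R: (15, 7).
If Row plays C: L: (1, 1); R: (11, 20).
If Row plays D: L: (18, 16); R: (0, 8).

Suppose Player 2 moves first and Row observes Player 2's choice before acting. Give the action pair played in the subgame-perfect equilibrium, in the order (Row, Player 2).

Solve by backward induction (Player 2 leads).
- L: BR = D, leader payoff 16.
- R: BR = B, leader payoff 7.
Player 2's induced payoffs are 16, 7, so Player 2 commits to L. Subgame-perfect outcome: (D, L) with payoffs (18, 16).

(D, L)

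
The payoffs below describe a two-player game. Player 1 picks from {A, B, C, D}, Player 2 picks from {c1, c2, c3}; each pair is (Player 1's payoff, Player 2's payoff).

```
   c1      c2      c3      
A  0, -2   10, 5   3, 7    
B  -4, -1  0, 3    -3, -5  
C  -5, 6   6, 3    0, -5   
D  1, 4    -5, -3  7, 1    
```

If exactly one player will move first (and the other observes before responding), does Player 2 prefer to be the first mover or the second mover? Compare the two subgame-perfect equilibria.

If Player 1 leads: Player 2's best replies are A→c3, B→c2, C→c1, D→c1; Player 1's induced payoffs 3, 0, -5, 1; outcome (A, c3), payoffs (3, 7).
If Player 2 leads: Player 1's best replies are c1→D, c2→A, c3→D; Player 2's induced payoffs 4, 5, 1; outcome (A, c2), payoffs (10, 5).
Player 2 gets 5 moving first and 7 moving second, so Player 2 prefers to move second.

second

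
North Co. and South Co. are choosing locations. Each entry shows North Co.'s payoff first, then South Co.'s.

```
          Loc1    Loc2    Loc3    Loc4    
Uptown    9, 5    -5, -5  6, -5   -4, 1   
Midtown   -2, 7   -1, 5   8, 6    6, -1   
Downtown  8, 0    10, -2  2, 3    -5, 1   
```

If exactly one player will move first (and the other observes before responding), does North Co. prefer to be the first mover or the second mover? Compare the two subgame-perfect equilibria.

If North Co. leads: South Co.'s best replies are Uptown→Loc1, Midtown→Loc1, Downtown→Loc3; North Co.'s induced payoffs 9, -2, 2; outcome (Uptown, Loc1), payoffs (9, 5).
If South Co. leads: North Co.'s best replies are Loc1→Uptown, Loc2→Downtown, Loc3→Midtown, Loc4→Midtown; South Co.'s induced payoffs 5, -2, 6, -1; outcome (Midtown, Loc3), payoffs (8, 6).
North Co. gets 9 moving first and 8 moving second, so North Co. prefers to move first.

first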